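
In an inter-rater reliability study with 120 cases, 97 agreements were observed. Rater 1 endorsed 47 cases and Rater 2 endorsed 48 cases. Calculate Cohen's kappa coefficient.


P_o = 97/120 = 0.808333
P_e = (47*48 + 73*72) / 14400 = 0.521667
kappa = (P_o - P_e) / (1 - P_e)
kappa = (0.808333 - 0.521667) / (1 - 0.521667)
kappa = 0.5993

0.5993


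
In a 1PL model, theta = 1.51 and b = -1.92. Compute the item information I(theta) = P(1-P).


P = 1/(1+exp(-(1.51--1.92))) = 0.9686
I = P*(1-P) = 0.9686 * 0.0314
I = 0.0304

0.0304


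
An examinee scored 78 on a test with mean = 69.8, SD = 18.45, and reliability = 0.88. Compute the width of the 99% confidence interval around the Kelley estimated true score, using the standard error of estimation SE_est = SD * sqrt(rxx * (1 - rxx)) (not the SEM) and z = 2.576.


True score estimate = 0.88*78 + 0.12*69.8 = 77.016
SE_est = SD * sqrt(rxx * (1 - rxx)) = 18.45 * sqrt(0.88 * 0.12) = 18.45 * sqrt(0.1056) = 5.99554
CI = T_est +/- z * SE_est, so width = 2 * z * SE_est = 2 * 2.576 * 5.99554
Width = 30.889

30.889


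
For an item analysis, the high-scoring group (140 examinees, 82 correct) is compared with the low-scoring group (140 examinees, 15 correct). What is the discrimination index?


p_upper = 82/140 = 0.5857
p_lower = 15/140 = 0.1071
D = 0.5857 - 0.1071 = 0.4786

0.4786


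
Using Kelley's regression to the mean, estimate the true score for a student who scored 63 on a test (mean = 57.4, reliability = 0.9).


T_est = rxx * X + (1 - rxx) * mean
T_est = 0.9 * 63 + 0.1 * 57.4
T_est = 56.7 + 5.74
T_est = 62.44

62.44


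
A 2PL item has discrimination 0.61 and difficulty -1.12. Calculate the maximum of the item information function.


For 2PL, max info at theta = b = -1.12
I_max = a^2 / 4 = 0.61^2 / 4
= 0.3721 / 4
I_max = 0.093

0.093


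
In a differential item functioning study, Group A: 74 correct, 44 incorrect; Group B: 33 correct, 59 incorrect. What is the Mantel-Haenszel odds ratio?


Odds_A = 74/44 = 1.6818
Odds_B = 33/59 = 0.5593
OR = Odds_A / Odds_B = 1.6818 / 0.5593
Exactly, OR = (74 * 59) / (44 * 33) = 4366 / 1452
OR = 3.0069

3.0069


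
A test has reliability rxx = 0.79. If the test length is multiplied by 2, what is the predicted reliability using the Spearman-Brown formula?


r_new = (n * rxx) / (1 + (n-1) * rxx)
r_new = (2 * 0.79) / (1 + 1 * 0.79)
r_new = 1.58 / 1.79
r_new = 0.8827

0.8827


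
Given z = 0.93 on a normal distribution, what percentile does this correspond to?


CDF(z) = 0.5 * (1 + erf(z/sqrt(2)))
erf(0.6576) = 0.6476
CDF = 0.8238
Percentile rank = 0.8238 * 100 = 82.38

82.38


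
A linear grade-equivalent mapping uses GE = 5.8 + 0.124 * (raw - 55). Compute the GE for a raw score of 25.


raw - median = 25 - 55 = -30
slope * diff = 0.124 * -30 = -3.72
GE = 5.8 + -3.72
GE = 2.08

2.08


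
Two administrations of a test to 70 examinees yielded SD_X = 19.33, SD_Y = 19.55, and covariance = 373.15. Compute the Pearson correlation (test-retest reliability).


r = cov(X,Y) / (SD_X * SD_Y)
r = 373.15 / (19.33 * 19.55)
r = 373.15 / 377.9015
r = 0.9874

0.9874


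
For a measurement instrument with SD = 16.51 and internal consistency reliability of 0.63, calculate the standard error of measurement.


SEM = SD * sqrt(1 - rxx)
SEM = 16.51 * sqrt(1 - 0.63)
SEM = 16.51 * sqrt(0.37) = 16.51 * 0.608276
SEM = 10.0426

10.0426


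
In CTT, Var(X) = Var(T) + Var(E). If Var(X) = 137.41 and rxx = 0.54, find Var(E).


var_true = rxx * var_obs = 0.54 * 137.41 = 74.2014
var_error = var_obs - var_true
var_error = 137.41 - 74.2014
var_error = 63.2086

63.2086


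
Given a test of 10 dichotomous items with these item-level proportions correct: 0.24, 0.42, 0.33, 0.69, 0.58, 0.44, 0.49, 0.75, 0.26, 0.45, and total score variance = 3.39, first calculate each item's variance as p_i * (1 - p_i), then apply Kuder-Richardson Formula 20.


For each item, compute p_i * q_i:
  Item 1: 0.24 * 0.76 = 0.1824
  Item 2: 0.42 * 0.58 = 0.2436
  Item 3: 0.33 * 0.67 = 0.2211
  Item 4: 0.69 * 0.31 = 0.2139
  Item 5: 0.58 * 0.42 = 0.2436
  Item 6: 0.44 * 0.56 = 0.2464
  Item 7: 0.49 * 0.51 = 0.2499
  Item 8: 0.75 * 0.25 = 0.1875
  Item 9: 0.26 * 0.74 = 0.1924
  Item 10: 0.45 * 0.55 = 0.2475
Sum(p_i * q_i) = 0.1824 + 0.2436 + 0.2211 + 0.2139 + 0.2436 + 0.2464 + 0.2499 + 0.1875 + 0.1924 + 0.2475 = 2.2283
KR-20 = (k/(k-1)) * (1 - Sum(p_i*q_i) / Var_total)
= (10/9) * (1 - 2.2283/3.39)
= 1.1111 * 0.3427
KR-20 = 0.3808

0.3808


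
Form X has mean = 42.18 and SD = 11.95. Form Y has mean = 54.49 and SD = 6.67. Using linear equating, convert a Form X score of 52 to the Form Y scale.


slope = SD_Y / SD_X = 6.67 / 11.95 ~ 0.5582
intercept = mean_Y - slope * mean_X = 54.49 - (6.67 / 11.95) * 42.18 ~ 30.9469
Y = slope * X + intercept. To avoid rounding drift from the rounded slope/intercept, evaluate the equivalent form Y = mean_Y + SD_Y * (X - mean_X) / SD_X at full precision:
Y = 54.49 + 6.67 * (52 - 42.18) / 11.95
Y = 54.49 + 6.67 * 9.82 / 11.95
Y = 54.49 + 65.4994 / 11.95
Y = 54.49 + 5.4811
Y = 59.9711

59.9711


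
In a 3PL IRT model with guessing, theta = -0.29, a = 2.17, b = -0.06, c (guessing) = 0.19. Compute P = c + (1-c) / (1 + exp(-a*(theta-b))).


logit = 2.17*(-0.29 - -0.06) = -0.4991
P* = 1/(1 + exp(--0.4991)) = 0.3778
P = 0.19 + (1 - 0.19) * 0.3778
P = 0.496

0.496


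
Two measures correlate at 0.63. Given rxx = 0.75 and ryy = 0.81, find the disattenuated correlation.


r_corrected = rxy / sqrt(rxx * ryy)
= 0.63 / sqrt(0.75 * 0.81)
= 0.63 / sqrt(0.6075)
= 0.63 / 0.779423
r_corrected = 0.8083

0.8083


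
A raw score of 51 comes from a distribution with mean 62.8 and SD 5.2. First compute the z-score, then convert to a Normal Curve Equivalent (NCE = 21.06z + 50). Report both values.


z = (X - mean) / SD = (51 - 62.8) / 5.2
z = -11.8 / 5.2
z = -2.2692
NCE = NCE = 21.06z + 50
Carry z at full precision (z = -11.8 / 5.2) into the conversion:
NCE = 21.06 * (-11.8 / 5.2) + 50 = -248.508 / 5.2 + 50
NCE = -47.79 + 50
NCE = 2.21

2.21


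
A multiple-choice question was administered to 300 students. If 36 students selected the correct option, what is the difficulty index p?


Item difficulty p = number correct / total examinees
p = 36 / 300
p = 0.12

0.12


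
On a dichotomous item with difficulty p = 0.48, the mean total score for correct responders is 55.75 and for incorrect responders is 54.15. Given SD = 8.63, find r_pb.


q = 1 - p = 0.52
rpb = ((M1 - M0) / SD) * sqrt(p * q)
rpb = ((55.75 - 54.15) / 8.63) * sqrt(0.48 * 0.52)
rpb = 0.0926

0.0926


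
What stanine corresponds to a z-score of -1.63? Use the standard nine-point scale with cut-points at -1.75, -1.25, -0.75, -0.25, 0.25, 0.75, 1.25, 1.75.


Stanine boundaries: [-1.75, -1.25, -0.75, -0.25, 0.25, 0.75, 1.25, 1.75]
z = -1.63
Check each boundary:
  z >= -1.75 -> could be stanine 2
  z < -1.25
  z < -0.75
  z < -0.25
  z < 0.25
  z < 0.75
  z < 1.25
  z < 1.75
Highest qualifying boundary gives stanine = 2

2


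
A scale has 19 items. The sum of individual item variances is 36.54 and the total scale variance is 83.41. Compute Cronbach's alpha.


alpha = (k/(k-1)) * (1 - sum(si^2)/s_total^2)
= (19/18) * (1 - 36.54/83.41)
alpha = 0.5931

0.5931


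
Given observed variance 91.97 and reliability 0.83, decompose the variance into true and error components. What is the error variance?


var_true = rxx * var_obs = 0.83 * 91.97 = 76.3351
var_error = var_obs - var_true
var_error = 91.97 - 76.3351
var_error = 15.6349

15.6349


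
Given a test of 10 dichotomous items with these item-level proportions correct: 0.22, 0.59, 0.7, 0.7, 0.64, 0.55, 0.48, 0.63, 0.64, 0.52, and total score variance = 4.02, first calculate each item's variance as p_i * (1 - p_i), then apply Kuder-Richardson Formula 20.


For each item, compute p_i * q_i:
  Item 1: 0.22 * 0.78 = 0.1716
  Item 2: 0.59 * 0.41 = 0.2419
  Item 3: 0.7 * 0.3 = 0.21
  Item 4: 0.7 * 0.3 = 0.21
  Item 5: 0.64 * 0.36 = 0.2304
  Item 6: 0.55 * 0.45 = 0.2475
  Item 7: 0.48 * 0.52 = 0.2496
  Item 8: 0.63 * 0.37 = 0.2331
  Item 9: 0.64 * 0.36 = 0.2304
  Item 10: 0.52 * 0.48 = 0.2496
Sum(p_i * q_i) = 0.1716 + 0.2419 + 0.21 + 0.21 + 0.2304 + 0.2475 + 0.2496 + 0.2331 + 0.2304 + 0.2496 = 2.2741
KR-20 = (k/(k-1)) * (1 - Sum(p_i*q_i) / Var_total)
= (10/9) * (1 - 2.2741/4.02)
= 1.1111 * 0.4343
KR-20 = 0.4826

0.4826


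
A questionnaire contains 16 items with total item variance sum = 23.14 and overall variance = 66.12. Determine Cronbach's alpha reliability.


alpha = (k/(k-1)) * (1 - sum(si^2)/s_total^2)
= (16/15) * (1 - 23.14/66.12)
alpha = 0.6934

0.6934


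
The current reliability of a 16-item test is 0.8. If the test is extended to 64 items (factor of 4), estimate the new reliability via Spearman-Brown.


r_new = (n * rxx) / (1 + (n-1) * rxx)
r_new = (4 * 0.8) / (1 + 3 * 0.8)
r_new = 3.2 / 3.4
r_new = 0.9412

0.9412


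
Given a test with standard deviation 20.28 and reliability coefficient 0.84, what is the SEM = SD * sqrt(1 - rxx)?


SEM = SD * sqrt(1 - rxx)
SEM = 20.28 * sqrt(1 - 0.84)
SEM = 20.28 * sqrt(0.16) = 20.28 * 0.4
SEM = 8.112

8.112


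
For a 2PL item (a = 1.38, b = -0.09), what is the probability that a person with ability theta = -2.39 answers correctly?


a*(theta - b) = 1.38 * (-2.39 - -0.09) = -3.174
exp(--3.174) = 23.9029
P = 1 / (1 + 23.9029)
P = 0.0402

0.0402


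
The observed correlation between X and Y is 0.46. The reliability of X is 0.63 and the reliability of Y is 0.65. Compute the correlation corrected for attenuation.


r_corrected = rxy / sqrt(rxx * ryy)
= 0.46 / sqrt(0.63 * 0.65)
= 0.46 / sqrt(0.4095)
= 0.46 / 0.639922
r_corrected = 0.7188

0.7188


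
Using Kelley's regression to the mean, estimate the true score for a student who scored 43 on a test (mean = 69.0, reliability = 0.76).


T_est = rxx * X + (1 - rxx) * mean
T_est = 0.76 * 43 + 0.24 * 69.0
T_est = 32.68 + 16.56
T_est = 49.24

49.24


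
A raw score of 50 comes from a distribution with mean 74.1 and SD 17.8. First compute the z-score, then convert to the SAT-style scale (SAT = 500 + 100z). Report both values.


z = (X - mean) / SD = (50 - 74.1) / 17.8
z = -24.1 / 17.8
z = -1.3539
SAT-scale = SAT = 500 + 100z
Carry z at full precision (z = -24.1 / 17.8) into the conversion:
SAT-scale = 500 + 100 * (-24.1 / 17.8) = 500 + -2410 / 17.8
SAT-scale = 500 + -135.3933
SAT-scale = 364.6067

364.6067


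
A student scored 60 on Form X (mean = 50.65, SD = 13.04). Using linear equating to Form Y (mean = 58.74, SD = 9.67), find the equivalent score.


slope = SD_Y / SD_X = 9.67 / 13.04 ~ 0.7416
intercept = mean_Y - slope * mean_X = 58.74 - (9.67 / 13.04) * 50.65 ~ 21.1798
Y = slope * X + intercept. To avoid rounding drift from the rounded slope/intercept, evaluate the equivalent form Y = mean_Y + SD_Y * (X - mean_X) / SD_X at full precision:
Y = 58.74 + 9.67 * (60 - 50.65) / 13.04
Y = 58.74 + 9.67 * 9.35 / 13.04
Y = 58.74 + 90.4145 / 13.04
Y = 58.74 + 6.9336
Y = 65.6736

65.6736


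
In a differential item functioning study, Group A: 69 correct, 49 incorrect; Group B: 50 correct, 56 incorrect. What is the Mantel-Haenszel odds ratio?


Odds_A = 69/49 = 1.4082
Odds_B = 50/56 = 0.8929
OR = Odds_A / Odds_B = 1.4082 / 0.8929
Exactly, OR = (69 * 56) / (49 * 50) = 3864 / 2450
OR = 1.5771

1.5771


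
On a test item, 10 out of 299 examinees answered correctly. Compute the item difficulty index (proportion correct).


Item difficulty p = number correct / total examinees
p = 10 / 299
p = 0.0334

0.0334


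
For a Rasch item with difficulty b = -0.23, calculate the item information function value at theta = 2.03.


P = 1/(1+exp(-(2.03--0.23))) = 0.9055
I = P*(1-P) = 0.9055 * 0.0945
I = 0.0856

0.0856


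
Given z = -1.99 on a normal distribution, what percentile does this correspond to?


CDF(z) = 0.5 * (1 + erf(z/sqrt(2)))
erf(-1.4071) = -0.9534
CDF = 0.0233
Percentile rank = 0.0233 * 100 = 2.33

2.33


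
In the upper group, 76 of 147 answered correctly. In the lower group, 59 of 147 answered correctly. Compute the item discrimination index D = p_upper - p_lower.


p_upper = 76/147 = 0.517
p_lower = 59/147 = 0.4014
D = 0.517 - 0.4014 = 0.1156

0.1156


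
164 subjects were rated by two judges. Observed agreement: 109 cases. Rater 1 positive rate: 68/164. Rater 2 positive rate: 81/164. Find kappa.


P_o = 109/164 = 0.664634
P_e = (68*81 + 96*83) / 26896 = 0.501041
kappa = (P_o - P_e) / (1 - P_e)
kappa = (0.664634 - 0.501041) / (1 - 0.501041)
kappa = 0.3279

0.3279


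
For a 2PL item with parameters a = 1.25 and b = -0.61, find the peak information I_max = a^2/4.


For 2PL, max info at theta = b = -0.61
I_max = a^2 / 4 = 1.25^2 / 4
= 1.5625 / 4
I_max = 0.3906

0.3906


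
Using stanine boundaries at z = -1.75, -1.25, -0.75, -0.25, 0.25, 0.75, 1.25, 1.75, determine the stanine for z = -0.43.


Stanine boundaries: [-1.75, -1.25, -0.75, -0.25, 0.25, 0.75, 1.25, 1.75]
z = -0.43
Check each boundary:
  z >= -1.75 -> could be stanine 2
  z >= -1.25 -> could be stanine 3
  z >= -0.75 -> could be stanine 4
  z < -0.25
  z < 0.25
  z < 0.75
  z < 1.25
  z < 1.75
Highest qualifying boundary gives stanine = 4

4


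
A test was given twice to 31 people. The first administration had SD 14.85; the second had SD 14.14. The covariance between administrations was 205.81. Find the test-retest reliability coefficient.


r = cov(X,Y) / (SD_X * SD_Y)
r = 205.81 / (14.85 * 14.14)
r = 205.81 / 209.979
r = 0.9801

0.9801


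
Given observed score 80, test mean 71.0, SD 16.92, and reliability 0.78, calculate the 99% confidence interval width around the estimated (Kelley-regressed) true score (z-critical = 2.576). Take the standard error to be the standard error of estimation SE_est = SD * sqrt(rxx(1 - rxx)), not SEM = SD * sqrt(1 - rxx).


True score estimate = 0.78*80 + 0.22*71.0 = 78.02
SE_est = SD * sqrt(rxx * (1 - rxx)) = 16.92 * sqrt(0.78 * 0.22) = 16.92 * sqrt(0.1716) = 7.009047
CI = T_est +/- z * SE_est, so width = 2 * z * SE_est = 2 * 2.576 * 7.009047
Width = 36.1106

36.1106


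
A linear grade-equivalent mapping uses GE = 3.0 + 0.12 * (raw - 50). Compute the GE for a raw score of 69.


raw - median = 69 - 50 = 19
slope * diff = 0.12 * 19 = 2.28
GE = 3.0 + 2.28
GE = 5.28

5.28


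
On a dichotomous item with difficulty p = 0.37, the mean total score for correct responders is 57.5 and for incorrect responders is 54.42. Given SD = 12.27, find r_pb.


q = 1 - p = 0.63
rpb = ((M1 - M0) / SD) * sqrt(p * q)
rpb = ((57.5 - 54.42) / 12.27) * sqrt(0.37 * 0.63)
rpb = 0.1212

0.1212


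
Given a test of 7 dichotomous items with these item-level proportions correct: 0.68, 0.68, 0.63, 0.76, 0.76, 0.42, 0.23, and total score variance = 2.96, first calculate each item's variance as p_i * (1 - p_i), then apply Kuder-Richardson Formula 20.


For each item, compute p_i * q_i:
  Item 1: 0.68 * 0.32 = 0.2176
  Item 2: 0.68 * 0.32 = 0.2176
  Item 3: 0.63 * 0.37 = 0.2331
  Item 4: 0.76 * 0.24 = 0.1824
  Item 5: 0.76 * 0.24 = 0.1824
  Item 6: 0.42 * 0.58 = 0.2436
  Item 7: 0.23 * 0.77 = 0.1771
Sum(p_i * q_i) = 0.2176 + 0.2176 + 0.2331 + 0.1824 + 0.1824 + 0.2436 + 0.1771 = 1.4538
KR-20 = (k/(k-1)) * (1 - Sum(p_i*q_i) / Var_total)
= (7/6) * (1 - 1.4538/2.96)
= 1.1667 * 0.5089
KR-20 = 0.5937

0.5937


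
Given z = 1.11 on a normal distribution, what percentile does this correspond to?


CDF(z) = 0.5 * (1 + erf(z/sqrt(2)))
erf(0.7849) = 0.733
CDF = 0.8665
Percentile rank = 0.8665 * 100 = 86.65

86.65


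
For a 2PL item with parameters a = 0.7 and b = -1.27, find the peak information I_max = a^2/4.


For 2PL, max info at theta = b = -1.27
I_max = a^2 / 4 = 0.7^2 / 4
= 0.49 / 4
I_max = 0.1225

0.1225


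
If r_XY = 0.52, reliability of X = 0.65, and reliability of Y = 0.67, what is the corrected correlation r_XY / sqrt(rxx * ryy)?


r_corrected = rxy / sqrt(rxx * ryy)
= 0.52 / sqrt(0.65 * 0.67)
= 0.52 / sqrt(0.4355)
= 0.52 / 0.659924
r_corrected = 0.788

0.788


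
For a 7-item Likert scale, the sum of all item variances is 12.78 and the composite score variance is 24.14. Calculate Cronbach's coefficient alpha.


alpha = (k/(k-1)) * (1 - sum(si^2)/s_total^2)
= (7/6) * (1 - 12.78/24.14)
alpha = 0.549

0.549


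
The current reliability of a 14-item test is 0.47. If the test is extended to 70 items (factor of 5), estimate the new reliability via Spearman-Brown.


r_new = (n * rxx) / (1 + (n-1) * rxx)
r_new = (5 * 0.47) / (1 + 4 * 0.47)
r_new = 2.35 / 2.88
r_new = 0.816

0.816


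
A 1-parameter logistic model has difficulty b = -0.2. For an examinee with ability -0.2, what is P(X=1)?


theta - b = -0.2 - -0.2 = 0.0
exp(-(theta - b)) = exp(-0.0) = 1.0
P = 1 / (1 + 1.0)
P = 0.5

0.5


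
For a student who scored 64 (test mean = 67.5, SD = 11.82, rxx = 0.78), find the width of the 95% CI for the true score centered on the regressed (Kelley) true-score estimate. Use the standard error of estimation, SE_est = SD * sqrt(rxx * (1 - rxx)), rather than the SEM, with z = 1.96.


True score estimate = 0.78*64 + 0.22*67.5 = 64.77
SE_est = SD * sqrt(rxx * (1 - rxx)) = 11.82 * sqrt(0.78 * 0.22) = 11.82 * sqrt(0.1716) = 4.896391
CI = T_est +/- z * SE_est, so width = 2 * z * SE_est = 2 * 1.96 * 4.896391
Width = 19.1939

19.1939


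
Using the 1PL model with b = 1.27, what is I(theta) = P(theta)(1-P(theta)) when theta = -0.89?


P = 1/(1+exp(-(-0.89-1.27))) = 0.1034
I = P*(1-P) = 0.1034 * 0.8966
I = 0.0927

0.0927


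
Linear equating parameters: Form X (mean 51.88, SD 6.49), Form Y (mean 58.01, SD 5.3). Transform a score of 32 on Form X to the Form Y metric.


slope = SD_Y / SD_X = 5.3 / 6.49 ~ 0.8166
intercept = mean_Y - slope * mean_X = 58.01 - (5.3 / 6.49) * 51.88 ~ 15.6427
Y = slope * X + intercept. To avoid rounding drift from the rounded slope/intercept, evaluate the equivalent form Y = mean_Y + SD_Y * (X - mean_X) / SD_X at full precision:
Y = 58.01 + 5.3 * (32 - 51.88) / 6.49
Y = 58.01 - 5.3 * 19.88 / 6.49
Y = 58.01 - 105.364 / 6.49
Y = 58.01 - 16.2348
Y = 41.7752

41.7752


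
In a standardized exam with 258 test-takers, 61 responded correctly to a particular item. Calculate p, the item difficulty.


Item difficulty p = number correct / total examinees
p = 61 / 258
p = 0.2364

0.2364


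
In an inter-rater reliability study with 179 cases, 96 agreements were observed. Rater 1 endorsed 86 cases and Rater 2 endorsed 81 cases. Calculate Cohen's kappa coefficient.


P_o = 96/179 = 0.536313
P_e = (86*81 + 93*98) / 32041 = 0.501857
kappa = (P_o - P_e) / (1 - P_e)
kappa = (0.536313 - 0.501857) / (1 - 0.501857)
kappa = 0.0692

0.0692


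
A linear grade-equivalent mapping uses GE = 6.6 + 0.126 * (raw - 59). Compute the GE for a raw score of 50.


raw - median = 50 - 59 = -9
slope * diff = 0.126 * -9 = -1.134
GE = 6.6 + -1.134
GE = 5.466

5.466


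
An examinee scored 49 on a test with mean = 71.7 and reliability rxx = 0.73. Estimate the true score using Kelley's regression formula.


T_est = rxx * X + (1 - rxx) * mean
T_est = 0.73 * 49 + 0.27 * 71.7
T_est = 35.77 + 19.359
T_est = 55.129

55.129


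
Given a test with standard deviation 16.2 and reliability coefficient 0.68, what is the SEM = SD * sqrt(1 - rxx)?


SEM = SD * sqrt(1 - rxx)
SEM = 16.2 * sqrt(1 - 0.68)
SEM = 16.2 * sqrt(0.32) = 16.2 * 0.565685
SEM = 9.1641

9.1641


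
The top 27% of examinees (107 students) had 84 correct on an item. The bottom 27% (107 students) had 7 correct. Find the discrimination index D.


p_upper = 84/107 = 0.785
p_lower = 7/107 = 0.0654
D = 0.785 - 0.0654 = 0.7196

0.7196


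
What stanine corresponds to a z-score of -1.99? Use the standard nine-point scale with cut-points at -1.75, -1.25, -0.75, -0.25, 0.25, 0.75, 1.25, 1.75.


Stanine boundaries: [-1.75, -1.25, -0.75, -0.25, 0.25, 0.75, 1.25, 1.75]
z = -1.99
Check each boundary:
  z < -1.75
  z < -1.25
  z < -0.75
  z < -0.25
  z < 0.25
  z < 0.75
  z < 1.25
  z < 1.75
Highest qualifying boundary gives stanine = 1

1


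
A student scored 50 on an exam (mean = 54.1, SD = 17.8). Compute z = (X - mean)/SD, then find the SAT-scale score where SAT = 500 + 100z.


z = (X - mean) / SD = (50 - 54.1) / 17.8
z = -4.1 / 17.8
z = -0.2303
SAT-scale = SAT = 500 + 100z
Carry z at full precision (z = -4.1 / 17.8) into the conversion:
SAT-scale = 500 + 100 * (-4.1 / 17.8) = 500 + -410 / 17.8
SAT-scale = 500 + -23.0337
SAT-scale = 476.9663

476.9663


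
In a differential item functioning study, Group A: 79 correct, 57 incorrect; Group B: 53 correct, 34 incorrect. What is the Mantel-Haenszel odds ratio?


Odds_A = 79/57 = 1.386
Odds_B = 53/34 = 1.5588
OR = Odds_A / Odds_B = 1.386 / 1.5588
Exactly, OR = (79 * 34) / (57 * 53) = 2686 / 3021
OR = 0.8891

0.8891


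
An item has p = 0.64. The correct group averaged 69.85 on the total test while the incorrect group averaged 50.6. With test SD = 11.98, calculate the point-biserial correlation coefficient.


q = 1 - p = 0.36
rpb = ((M1 - M0) / SD) * sqrt(p * q)
rpb = ((69.85 - 50.6) / 11.98) * sqrt(0.64 * 0.36)
rpb = 0.7713

0.7713


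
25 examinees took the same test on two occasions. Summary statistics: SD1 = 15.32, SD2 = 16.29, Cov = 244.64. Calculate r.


r = cov(X,Y) / (SD_X * SD_Y)
r = 244.64 / (15.32 * 16.29)
r = 244.64 / 249.5628
r = 0.9803

0.9803


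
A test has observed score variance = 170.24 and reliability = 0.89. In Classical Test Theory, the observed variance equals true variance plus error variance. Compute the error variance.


var_true = rxx * var_obs = 0.89 * 170.24 = 151.5136
var_error = var_obs - var_true
var_error = 170.24 - 151.5136
var_error = 18.7264

18.7264


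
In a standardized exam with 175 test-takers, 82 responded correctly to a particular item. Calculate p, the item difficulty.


Item difficulty p = number correct / total examinees
p = 82 / 175
p = 0.4686

0.4686


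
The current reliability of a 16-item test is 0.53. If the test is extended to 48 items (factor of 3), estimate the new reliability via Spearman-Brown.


r_new = (n * rxx) / (1 + (n-1) * rxx)
r_new = (3 * 0.53) / (1 + 2 * 0.53)
r_new = 1.59 / 2.06
r_new = 0.7718

0.7718


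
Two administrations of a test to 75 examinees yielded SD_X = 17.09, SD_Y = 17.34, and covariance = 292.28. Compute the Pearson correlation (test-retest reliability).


r = cov(X,Y) / (SD_X * SD_Y)
r = 292.28 / (17.09 * 17.34)
r = 292.28 / 296.3406
r = 0.9863

0.9863


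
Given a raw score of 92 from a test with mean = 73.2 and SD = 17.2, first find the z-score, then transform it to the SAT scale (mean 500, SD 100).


z = (X - mean) / SD = (92 - 73.2) / 17.2
z = 18.8 / 17.2
z = 1.093
SAT-scale = SAT = 500 + 100z
Carry z at full precision (z = 18.8 / 17.2) into the conversion:
SAT-scale = 500 + 100 * (18.8 / 17.2) = 500 + 1880 / 17.2
SAT-scale = 500 + 109.3023
SAT-scale = 609.3023

609.3023


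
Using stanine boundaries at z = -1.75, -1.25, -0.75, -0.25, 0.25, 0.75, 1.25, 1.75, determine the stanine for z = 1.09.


Stanine boundaries: [-1.75, -1.25, -0.75, -0.25, 0.25, 0.75, 1.25, 1.75]
z = 1.09
Check each boundary:
  z >= -1.75 -> could be stanine 2
  z >= -1.25 -> could be stanine 3
  z >= -0.75 -> could be stanine 4
  z >= -0.25 -> could be stanine 5
  z >= 0.25 -> could be stanine 6
  z >= 0.75 -> could be stanine 7
  z < 1.25
  z < 1.75
Highest qualifying boundary gives stanine = 7

7


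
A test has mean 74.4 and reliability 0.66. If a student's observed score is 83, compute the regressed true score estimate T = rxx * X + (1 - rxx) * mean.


T_est = rxx * X + (1 - rxx) * mean
T_est = 0.66 * 83 + 0.34 * 74.4
T_est = 54.78 + 25.296
T_est = 80.076

80.076


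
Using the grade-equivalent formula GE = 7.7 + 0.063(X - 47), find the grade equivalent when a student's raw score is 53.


raw - median = 53 - 47 = 6
slope * diff = 0.063 * 6 = 0.378
GE = 7.7 + 0.378
GE = 8.078

8.078


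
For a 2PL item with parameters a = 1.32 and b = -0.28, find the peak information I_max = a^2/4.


For 2PL, max info at theta = b = -0.28
I_max = a^2 / 4 = 1.32^2 / 4
= 1.7424 / 4
I_max = 0.4356

0.4356


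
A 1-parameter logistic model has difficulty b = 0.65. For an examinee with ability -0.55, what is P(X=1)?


theta - b = -0.55 - 0.65 = -1.2
exp(-(theta - b)) = exp(1.2) = 3.3201
P = 1 / (1 + 3.3201)
P = 0.2315

0.2315


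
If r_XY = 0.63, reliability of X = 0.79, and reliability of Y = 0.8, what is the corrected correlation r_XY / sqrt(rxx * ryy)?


r_corrected = rxy / sqrt(rxx * ryy)
= 0.63 / sqrt(0.79 * 0.8)
= 0.63 / sqrt(0.632)
= 0.63 / 0.794984
r_corrected = 0.7925

0.7925


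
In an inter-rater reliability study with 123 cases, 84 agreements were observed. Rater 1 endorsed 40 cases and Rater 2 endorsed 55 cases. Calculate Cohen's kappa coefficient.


P_o = 84/123 = 0.682927
P_e = (40*55 + 83*68) / 15129 = 0.518474
kappa = (P_o - P_e) / (1 - P_e)
kappa = (0.682927 - 0.518474) / (1 - 0.518474)
kappa = 0.3415

0.3415


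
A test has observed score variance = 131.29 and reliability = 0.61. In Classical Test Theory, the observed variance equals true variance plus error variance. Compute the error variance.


var_true = rxx * var_obs = 0.61 * 131.29 = 80.0869
var_error = var_obs - var_true
var_error = 131.29 - 80.0869
var_error = 51.2031

51.2031


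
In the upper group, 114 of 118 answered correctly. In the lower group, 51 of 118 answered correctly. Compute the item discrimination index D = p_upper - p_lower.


p_upper = 114/118 = 0.9661
p_lower = 51/118 = 0.4322
D = 0.9661 - 0.4322 = 0.5339

0.5339


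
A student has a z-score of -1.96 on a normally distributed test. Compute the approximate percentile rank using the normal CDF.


CDF(z) = 0.5 * (1 + erf(z/sqrt(2)))
erf(-1.3859) = -0.95
CDF = 0.025
Percentile rank = 0.025 * 100 = 2.5

2.5


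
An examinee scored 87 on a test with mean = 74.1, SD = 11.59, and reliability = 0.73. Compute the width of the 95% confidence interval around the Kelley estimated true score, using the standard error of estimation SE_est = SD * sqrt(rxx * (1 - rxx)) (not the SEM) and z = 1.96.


True score estimate = 0.73*87 + 0.27*74.1 = 83.517
SE_est = SD * sqrt(rxx * (1 - rxx)) = 11.59 * sqrt(0.73 * 0.27) = 11.59 * sqrt(0.1971) = 5.14549
CI = T_est +/- z * SE_est, so width = 2 * z * SE_est = 2 * 1.96 * 5.14549
Width = 20.1703

20.1703


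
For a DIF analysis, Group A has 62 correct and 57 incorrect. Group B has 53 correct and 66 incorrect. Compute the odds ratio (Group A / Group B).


Odds_A = 62/57 = 1.0877
Odds_B = 53/66 = 0.803
OR = Odds_A / Odds_B = 1.0877 / 0.803
Exactly, OR = (62 * 66) / (57 * 53) = 4092 / 3021
OR = 1.3545

1.3545


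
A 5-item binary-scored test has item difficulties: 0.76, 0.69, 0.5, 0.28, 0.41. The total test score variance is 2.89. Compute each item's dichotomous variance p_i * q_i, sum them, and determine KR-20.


For each item, compute p_i * q_i:
  Item 1: 0.76 * 0.24 = 0.1824
  Item 2: 0.69 * 0.31 = 0.2139
  Item 3: 0.5 * 0.5 = 0.25
  Item 4: 0.28 * 0.72 = 0.2016
  Item 5: 0.41 * 0.59 = 0.2419
Sum(p_i * q_i) = 0.1824 + 0.2139 + 0.25 + 0.2016 + 0.2419 = 1.0898
KR-20 = (k/(k-1)) * (1 - Sum(p_i*q_i) / Var_total)
= (5/4) * (1 - 1.0898/2.89)
= 1.25 * 0.6229
KR-20 = 0.7786

0.7786


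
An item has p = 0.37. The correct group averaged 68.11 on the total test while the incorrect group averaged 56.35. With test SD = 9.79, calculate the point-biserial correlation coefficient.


q = 1 - p = 0.63
rpb = ((M1 - M0) / SD) * sqrt(p * q)
rpb = ((68.11 - 56.35) / 9.79) * sqrt(0.37 * 0.63)
rpb = 0.58

0.58


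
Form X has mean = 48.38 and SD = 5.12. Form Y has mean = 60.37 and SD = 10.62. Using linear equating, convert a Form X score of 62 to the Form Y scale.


slope = SD_Y / SD_X = 10.62 / 5.12 ~ 2.0742
intercept = mean_Y - slope * mean_X = 60.37 - (10.62 / 5.12) * 48.38 ~ -39.9807
Y = slope * X + intercept. To avoid rounding drift from the rounded slope/intercept, evaluate the equivalent form Y = mean_Y + SD_Y * (X - mean_X) / SD_X at full precision:
Y = 60.37 + 10.62 * (62 - 48.38) / 5.12
Y = 60.37 + 10.62 * 13.62 / 5.12
Y = 60.37 + 144.6444 / 5.12
Y = 60.37 + 28.2509
Y = 88.6209

88.6209


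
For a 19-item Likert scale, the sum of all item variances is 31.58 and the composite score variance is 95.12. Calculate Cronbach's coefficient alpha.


alpha = (k/(k-1)) * (1 - sum(si^2)/s_total^2)
= (19/18) * (1 - 31.58/95.12)
alpha = 0.7051

0.7051


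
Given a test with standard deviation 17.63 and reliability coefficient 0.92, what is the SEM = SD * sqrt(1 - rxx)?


SEM = SD * sqrt(1 - rxx)
SEM = 17.63 * sqrt(1 - 0.92)
SEM = 17.63 * sqrt(0.08) = 17.63 * 0.282843
SEM = 4.9865

4.9865


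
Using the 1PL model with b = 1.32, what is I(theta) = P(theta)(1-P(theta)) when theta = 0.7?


P = 1/(1+exp(-(0.7-1.32))) = 0.3498
I = P*(1-P) = 0.3498 * 0.6502
I = 0.2274

0.2274


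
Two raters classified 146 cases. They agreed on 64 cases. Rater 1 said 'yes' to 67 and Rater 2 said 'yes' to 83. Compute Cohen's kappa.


P_o = 64/146 = 0.438356
P_e = (67*83 + 79*63) / 21316 = 0.49437
kappa = (P_o - P_e) / (1 - P_e)
kappa = (0.438356 - 0.49437) / (1 - 0.49437)
kappa = -0.1108

-0.1108


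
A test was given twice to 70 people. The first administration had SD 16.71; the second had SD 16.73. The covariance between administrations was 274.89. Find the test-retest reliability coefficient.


r = cov(X,Y) / (SD_X * SD_Y)
r = 274.89 / (16.71 * 16.73)
r = 274.89 / 279.5583
r = 0.9833

0.9833


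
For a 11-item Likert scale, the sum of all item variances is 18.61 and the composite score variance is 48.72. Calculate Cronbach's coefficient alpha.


alpha = (k/(k-1)) * (1 - sum(si^2)/s_total^2)
= (11/10) * (1 - 18.61/48.72)
alpha = 0.6798

0.6798


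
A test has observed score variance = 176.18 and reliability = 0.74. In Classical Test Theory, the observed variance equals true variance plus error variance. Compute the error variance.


var_true = rxx * var_obs = 0.74 * 176.18 = 130.3732
var_error = var_obs - var_true
var_error = 176.18 - 130.3732
var_error = 45.8068

45.8068


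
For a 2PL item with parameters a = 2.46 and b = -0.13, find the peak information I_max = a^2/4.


For 2PL, max info at theta = b = -0.13
I_max = a^2 / 4 = 2.46^2 / 4
= 6.0516 / 4
I_max = 1.5129

1.5129


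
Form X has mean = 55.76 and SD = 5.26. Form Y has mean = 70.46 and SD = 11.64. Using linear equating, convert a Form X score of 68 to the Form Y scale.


slope = SD_Y / SD_X = 11.64 / 5.26 ~ 2.2129
intercept = mean_Y - slope * mean_X = 70.46 - (11.64 / 5.26) * 55.76 ~ -52.9329
Y = slope * X + intercept. To avoid rounding drift from the rounded slope/intercept, evaluate the equivalent form Y = mean_Y + SD_Y * (X - mean_X) / SD_X at full precision:
Y = 70.46 + 11.64 * (68 - 55.76) / 5.26
Y = 70.46 + 11.64 * 12.24 / 5.26
Y = 70.46 + 142.4736 / 5.26
Y = 70.46 + 27.0862
Y = 97.5462

97.5462


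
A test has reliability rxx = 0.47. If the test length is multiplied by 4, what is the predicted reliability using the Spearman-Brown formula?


r_new = (n * rxx) / (1 + (n-1) * rxx)
r_new = (4 * 0.47) / (1 + 3 * 0.47)
r_new = 1.88 / 2.41
r_new = 0.7801

0.7801


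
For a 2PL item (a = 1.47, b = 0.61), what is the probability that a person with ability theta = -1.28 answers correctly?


a*(theta - b) = 1.47 * (-1.28 - 0.61) = -2.7783
exp(--2.7783) = 16.0916
P = 1 / (1 + 16.0916)
P = 0.0585

0.0585


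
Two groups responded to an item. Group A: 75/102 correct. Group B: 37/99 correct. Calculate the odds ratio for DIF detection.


Odds_A = 75/27 = 2.7778
Odds_B = 37/62 = 0.5968
OR = Odds_A / Odds_B = 2.7778 / 0.5968
Exactly, OR = (75 * 62) / (27 * 37) = 4650 / 999
OR = 4.6547

4.6547


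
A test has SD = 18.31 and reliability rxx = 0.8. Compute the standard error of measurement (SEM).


SEM = SD * sqrt(1 - rxx)
SEM = 18.31 * sqrt(1 - 0.8)
SEM = 18.31 * sqrt(0.2) = 18.31 * 0.447214
SEM = 8.1885

8.1885


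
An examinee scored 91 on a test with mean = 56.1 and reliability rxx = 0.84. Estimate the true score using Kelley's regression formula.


T_est = rxx * X + (1 - rxx) * mean
T_est = 0.84 * 91 + 0.16 * 56.1
T_est = 76.44 + 8.976
T_est = 85.416

85.416


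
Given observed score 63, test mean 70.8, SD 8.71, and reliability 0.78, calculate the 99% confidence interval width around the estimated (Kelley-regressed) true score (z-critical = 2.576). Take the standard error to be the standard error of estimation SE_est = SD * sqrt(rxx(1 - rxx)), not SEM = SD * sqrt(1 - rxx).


True score estimate = 0.78*63 + 0.22*70.8 = 64.716
SE_est = SD * sqrt(rxx * (1 - rxx)) = 8.71 * sqrt(0.78 * 0.22) = 8.71 * sqrt(0.1716) = 3.608085
CI = T_est +/- z * SE_est, so width = 2 * z * SE_est = 2 * 2.576 * 3.608085
Width = 18.5889

18.5889


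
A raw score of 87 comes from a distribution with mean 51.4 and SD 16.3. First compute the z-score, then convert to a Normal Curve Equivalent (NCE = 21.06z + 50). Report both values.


z = (X - mean) / SD = (87 - 51.4) / 16.3
z = 35.6 / 16.3
z = 2.184
NCE = NCE = 21.06z + 50
Carry z at full precision (z = 35.6 / 16.3) into the conversion:
NCE = 21.06 * (35.6 / 16.3) + 50 = 749.736 / 16.3 + 50
NCE = 45.9961 + 50
NCE = 95.9961

95.9961


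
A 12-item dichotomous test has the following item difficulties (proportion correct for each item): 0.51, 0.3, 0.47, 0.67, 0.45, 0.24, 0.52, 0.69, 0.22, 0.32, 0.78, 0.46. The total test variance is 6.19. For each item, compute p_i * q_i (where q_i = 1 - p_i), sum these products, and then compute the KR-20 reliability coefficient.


For each item, compute p_i * q_i:
  Item 1: 0.51 * 0.49 = 0.2499
  Item 2: 0.3 * 0.7 = 0.21
  Item 3: 0.47 * 0.53 = 0.2491
  Item 4: 0.67 * 0.33 = 0.2211
  Item 5: 0.45 * 0.55 = 0.2475
  Item 6: 0.24 * 0.76 = 0.1824
  Item 7: 0.52 * 0.48 = 0.2496
  Item 8: 0.69 * 0.31 = 0.2139
  Item 9: 0.22 * 0.78 = 0.1716
  Item 10: 0.32 * 0.68 = 0.2176
  Item 11: 0.78 * 0.22 = 0.1716
  Item 12: 0.46 * 0.54 = 0.2484
Sum(p_i * q_i) = 0.2499 + 0.21 + 0.2491 + 0.2211 + 0.2475 + 0.1824 + 0.2496 + 0.2139 + 0.1716 + 0.2176 + 0.1716 + 0.2484 = 2.6327
KR-20 = (k/(k-1)) * (1 - Sum(p_i*q_i) / Var_total)
= (12/11) * (1 - 2.6327/6.19)
= 1.0909 * 0.5747
KR-20 = 0.6269

0.6269


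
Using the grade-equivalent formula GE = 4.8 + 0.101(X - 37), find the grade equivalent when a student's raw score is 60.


raw - median = 60 - 37 = 23
slope * diff = 0.101 * 23 = 2.323
GE = 4.8 + 2.323
GE = 7.123

7.123


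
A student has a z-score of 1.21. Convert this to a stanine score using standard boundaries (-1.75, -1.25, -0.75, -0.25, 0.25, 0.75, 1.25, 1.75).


Stanine boundaries: [-1.75, -1.25, -0.75, -0.25, 0.25, 0.75, 1.25, 1.75]
z = 1.21
Check each boundary:
  z >= -1.75 -> could be stanine 2
  z >= -1.25 -> could be stanine 3
  z >= -0.75 -> could be stanine 4
  z >= -0.25 -> could be stanine 5
  z >= 0.25 -> could be stanine 6
  z >= 0.75 -> could be stanine 7
  z < 1.25
  z < 1.75
Highest qualifying boundary gives stanine = 7

7


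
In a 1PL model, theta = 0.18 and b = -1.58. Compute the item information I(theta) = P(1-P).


P = 1/(1+exp(-(0.18--1.58))) = 0.8532
I = P*(1-P) = 0.8532 * 0.1468
I = 0.1252

0.1252


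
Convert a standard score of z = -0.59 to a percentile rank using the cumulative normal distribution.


CDF(z) = 0.5 * (1 + erf(z/sqrt(2)))
erf(-0.4172) = -0.4448
CDF = 0.2776
Percentile rank = 0.2776 * 100 = 27.76

27.76


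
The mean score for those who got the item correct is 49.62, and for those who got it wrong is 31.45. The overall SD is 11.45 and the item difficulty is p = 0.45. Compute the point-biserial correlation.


q = 1 - p = 0.55
rpb = ((M1 - M0) / SD) * sqrt(p * q)
rpb = ((49.62 - 31.45) / 11.45) * sqrt(0.45 * 0.55)
rpb = 0.7895

0.7895


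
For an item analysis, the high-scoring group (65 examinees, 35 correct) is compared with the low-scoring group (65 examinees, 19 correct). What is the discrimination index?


p_upper = 35/65 = 0.5385
p_lower = 19/65 = 0.2923
D = 0.5385 - 0.2923 = 0.2462

0.2462


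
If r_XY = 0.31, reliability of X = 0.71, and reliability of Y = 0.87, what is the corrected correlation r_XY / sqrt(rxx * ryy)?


r_corrected = rxy / sqrt(rxx * ryy)
= 0.31 / sqrt(0.71 * 0.87)
= 0.31 / sqrt(0.6177)
= 0.31 / 0.785939
r_corrected = 0.3944

0.3944


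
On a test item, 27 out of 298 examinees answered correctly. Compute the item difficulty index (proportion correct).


Item difficulty p = number correct / total examinees
p = 27 / 298
p = 0.0906

0.0906


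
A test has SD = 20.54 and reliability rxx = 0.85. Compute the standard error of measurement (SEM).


SEM = SD * sqrt(1 - rxx)
SEM = 20.54 * sqrt(1 - 0.85)
SEM = 20.54 * sqrt(0.15) = 20.54 * 0.387298
SEM = 7.9551

7.9551


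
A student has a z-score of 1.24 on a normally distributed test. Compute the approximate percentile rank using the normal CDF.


CDF(z) = 0.5 * (1 + erf(z/sqrt(2)))
erf(0.8768) = 0.785
CDF = 0.8925
Percentile rank = 0.8925 * 100 = 89.25

89.25


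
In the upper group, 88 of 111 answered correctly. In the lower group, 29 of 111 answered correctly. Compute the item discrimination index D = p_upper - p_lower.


p_upper = 88/111 = 0.7928
p_lower = 29/111 = 0.2613
D = 0.7928 - 0.2613 = 0.5315

0.5315


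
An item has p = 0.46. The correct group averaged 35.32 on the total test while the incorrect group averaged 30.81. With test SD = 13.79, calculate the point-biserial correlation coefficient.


q = 1 - p = 0.54
rpb = ((M1 - M0) / SD) * sqrt(p * q)
rpb = ((35.32 - 30.81) / 13.79) * sqrt(0.46 * 0.54)
rpb = 0.163

0.163


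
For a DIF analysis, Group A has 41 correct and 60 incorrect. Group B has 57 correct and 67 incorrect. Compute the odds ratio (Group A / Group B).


Odds_A = 41/60 = 0.6833
Odds_B = 57/67 = 0.8507
OR = Odds_A / Odds_B = 0.6833 / 0.8507
Exactly, OR = (41 * 67) / (60 * 57) = 2747 / 3420
OR = 0.8032

0.8032


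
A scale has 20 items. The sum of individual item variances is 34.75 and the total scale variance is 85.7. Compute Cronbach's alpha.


alpha = (k/(k-1)) * (1 - sum(si^2)/s_total^2)
= (20/19) * (1 - 34.75/85.7)
alpha = 0.6258

0.6258


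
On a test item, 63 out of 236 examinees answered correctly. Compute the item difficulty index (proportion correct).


Item difficulty p = number correct / total examinees
p = 63 / 236
p = 0.2669

0.2669


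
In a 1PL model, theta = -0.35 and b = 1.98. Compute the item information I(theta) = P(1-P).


P = 1/(1+exp(-(-0.35-1.98))) = 0.0887
I = P*(1-P) = 0.0887 * 0.9113
I = 0.0808

0.0808


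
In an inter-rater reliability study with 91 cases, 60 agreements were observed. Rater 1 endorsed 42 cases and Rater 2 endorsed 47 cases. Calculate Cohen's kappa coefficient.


P_o = 60/91 = 0.659341
P_e = (42*47 + 49*44) / 8281 = 0.498732
kappa = (P_o - P_e) / (1 - P_e)
kappa = (0.659341 - 0.498732) / (1 - 0.498732)
kappa = 0.3204

0.3204


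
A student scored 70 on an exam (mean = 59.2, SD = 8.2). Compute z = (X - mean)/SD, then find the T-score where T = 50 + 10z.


z = (X - mean) / SD = (70 - 59.2) / 8.2
z = 10.8 / 8.2
z = 1.3171
T-score = T = 50 + 10z
Carry z at full precision (z = 10.8 / 8.2) into the conversion:
T-score = 50 + 10 * (10.8 / 8.2) = 50 + 108 / 8.2
T-score = 50 + 13.1707
T-score = 63.1707

63.1707


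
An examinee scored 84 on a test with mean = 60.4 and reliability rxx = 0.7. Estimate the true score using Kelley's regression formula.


T_est = rxx * X + (1 - rxx) * mean
T_est = 0.7 * 84 + 0.3 * 60.4
T_est = 58.8 + 18.12
T_est = 76.92

76.92


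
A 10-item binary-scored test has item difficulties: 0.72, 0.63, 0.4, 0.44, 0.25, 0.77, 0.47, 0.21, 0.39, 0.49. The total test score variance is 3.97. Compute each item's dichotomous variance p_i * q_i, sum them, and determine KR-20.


For each item, compute p_i * q_i:
  Item 1: 0.72 * 0.28 = 0.2016
  Item 2: 0.63 * 0.37 = 0.2331
  Item 3: 0.4 * 0.6 = 0.24
  Item 4: 0.44 * 0.56 = 0.2464
  Item 5: 0.25 * 0.75 = 0.1875
  Item 6: 0.77 * 0.23 = 0.1771
  Item 7: 0.47 * 0.53 = 0.2491
  Item 8: 0.21 * 0.79 = 0.1659
  Item 9: 0.39 * 0.61 = 0.2379
  Item 10: 0.49 * 0.51 = 0.2499
Sum(p_i * q_i) = 0.2016 + 0.2331 + 0.24 + 0.2464 + 0.1875 + 0.1771 + 0.2491 + 0.1659 + 0.2379 + 0.2499 = 2.1885
KR-20 = (k/(k-1)) * (1 - Sum(p_i*q_i) / Var_total)
= (10/9) * (1 - 2.1885/3.97)
= 1.1111 * 0.4487
KR-20 = 0.4986

0.4986
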